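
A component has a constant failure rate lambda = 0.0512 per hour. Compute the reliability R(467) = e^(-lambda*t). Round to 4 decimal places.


lambda = 0.0512
t = 467
lambda * t = 23.9104
R(t) = e^(-23.9104)
R(t) = 0.0

0.0


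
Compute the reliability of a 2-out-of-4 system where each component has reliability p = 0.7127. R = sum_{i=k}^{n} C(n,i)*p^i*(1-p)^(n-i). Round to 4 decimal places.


k = 2, n = 4, p = 0.7127
i=2: C(4,2)=6 * 0.7127^2 * 0.2873^2 = 0.2516
i=3: C(4,3)=4 * 0.7127^3 * 0.2873^1 = 0.416
i=4: C(4,4)=1 * 0.7127^4 * 0.2873^0 = 0.258
R = sum of terms = 0.9256

0.9256


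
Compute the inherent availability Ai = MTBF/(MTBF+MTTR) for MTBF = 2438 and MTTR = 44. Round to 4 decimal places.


MTBF = 2438
MTTR = 44
MTBF + MTTR = 2482
Ai = 2438 / 2482
Ai = 0.9823

0.9823


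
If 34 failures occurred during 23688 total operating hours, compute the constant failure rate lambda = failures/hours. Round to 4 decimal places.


failures = 34
total_hours = 23688
lambda = 34 / 23688
lambda = 0.0014

0.0014


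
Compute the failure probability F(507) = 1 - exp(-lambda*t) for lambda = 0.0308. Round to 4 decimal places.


lambda = 0.0308, t = 507
lambda * t = 15.6156
exp(-15.6156) = 0.0
F(t) = 1 - 0.0
F(t) = 1.0

1.0


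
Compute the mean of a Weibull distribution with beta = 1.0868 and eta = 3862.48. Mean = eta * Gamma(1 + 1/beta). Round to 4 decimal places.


beta = 1.0868, eta = 3862.48
1/beta = 0.9201
1 + 1/beta = 1.9201
Gamma(1.9201) = 0.9688
Mean = 3862.48 * 0.9688
Mean = 3742.0548

3742.0548


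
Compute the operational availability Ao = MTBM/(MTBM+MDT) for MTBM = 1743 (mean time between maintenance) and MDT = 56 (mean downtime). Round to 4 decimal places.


MTBM = 1743
MDT = 56
MTBM + MDT = 1799
Ao = 1743 / 1799
Ao = 0.9689

0.9689


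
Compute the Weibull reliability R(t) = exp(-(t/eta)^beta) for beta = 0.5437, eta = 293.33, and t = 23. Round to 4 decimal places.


beta = 0.5437, eta = 293.33, t = 23
t/eta = 23 / 293.33 = 0.0784
(t/eta)^beta = 0.0784^0.5437 = 0.2505
R(t) = exp(-0.2505)
R(t) = 0.7784

0.7784


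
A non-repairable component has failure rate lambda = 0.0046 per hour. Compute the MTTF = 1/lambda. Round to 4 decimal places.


lambda = 0.0046
MTTF = 1 / 0.0046
MTTF = 217.3913

217.3913


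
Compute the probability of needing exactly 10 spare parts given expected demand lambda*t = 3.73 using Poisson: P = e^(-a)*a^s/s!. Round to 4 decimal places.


a = 3.73, s = 10
e^(-a) = e^(-3.73) = 0.024
a^s = 3.73^10 = 521300.712
s! = 3628800
P = 0.024 * 521300.712 / 3628800
P = 0.0034

0.0034


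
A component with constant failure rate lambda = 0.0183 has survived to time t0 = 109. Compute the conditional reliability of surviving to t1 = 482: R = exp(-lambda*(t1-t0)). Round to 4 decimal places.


lambda = 0.0183
t0 = 109, t1 = 482
t1 - t0 = 373
lambda * (t1-t0) = 0.0183 * 373 = 6.8259
R = exp(-6.8259)
R = 0.0011

0.0011


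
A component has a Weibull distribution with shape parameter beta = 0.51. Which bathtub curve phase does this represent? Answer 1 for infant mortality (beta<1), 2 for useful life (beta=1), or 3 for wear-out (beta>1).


beta = 0.51
Compare beta to 1:
beta < 1 => infant mortality (phase 1)
beta = 1 => useful life (phase 2)
beta > 1 => wear-out (phase 3)
Since beta = 0.51, this is infant mortality (decreasing failure rate)
Phase = 1

1


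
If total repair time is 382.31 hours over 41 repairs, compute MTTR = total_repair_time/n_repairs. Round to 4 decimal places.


total_repair_time = 382.31
n_repairs = 41
MTTR = 382.31 / 41
MTTR = 9.3246

9.3246


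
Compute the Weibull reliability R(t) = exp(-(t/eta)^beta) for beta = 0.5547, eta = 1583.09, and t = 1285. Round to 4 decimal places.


beta = 0.5547, eta = 1583.09, t = 1285
t/eta = 1285 / 1583.09 = 0.8117
(t/eta)^beta = 0.8117^0.5547 = 0.8907
R(t) = exp(-0.8907)
R(t) = 0.4104

0.4104


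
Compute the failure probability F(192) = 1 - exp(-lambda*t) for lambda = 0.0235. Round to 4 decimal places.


lambda = 0.0235, t = 192
lambda * t = 4.512
exp(-4.512) = 0.011
F(t) = 1 - 0.011
F(t) = 0.989

0.989


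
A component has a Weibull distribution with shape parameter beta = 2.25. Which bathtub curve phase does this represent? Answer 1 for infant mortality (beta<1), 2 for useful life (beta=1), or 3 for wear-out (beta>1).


beta = 2.25
Compare beta to 1:
beta < 1 => infant mortality (phase 1)
beta = 1 => useful life (phase 2)
beta > 1 => wear-out (phase 3)
Since beta = 2.25, this is wear-out (increasing failure rate)
Phase = 3

3


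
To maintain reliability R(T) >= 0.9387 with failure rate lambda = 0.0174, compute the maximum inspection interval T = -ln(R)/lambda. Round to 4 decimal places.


R_target = 0.9387
lambda = 0.0174
-ln(0.9387) = 0.0633
T = 0.0633 / 0.0174
T = 3.6356

3.6356


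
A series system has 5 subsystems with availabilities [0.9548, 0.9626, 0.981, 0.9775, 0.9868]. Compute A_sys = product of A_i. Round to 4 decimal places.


Subsystems: [0.9548, 0.9626, 0.981, 0.9775, 0.9868]
After subsystem 1 (A=0.9548): product = 0.9548
After subsystem 2 (A=0.9626): product = 0.9191
After subsystem 3 (A=0.981): product = 0.9016
After subsystem 4 (A=0.9775): product = 0.8813
After subsystem 5 (A=0.9868): product = 0.8697
A_sys = 0.8697

0.8697


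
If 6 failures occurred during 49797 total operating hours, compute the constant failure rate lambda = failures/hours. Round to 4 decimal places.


failures = 6
total_hours = 49797
lambda = 6 / 49797
lambda = 0.0001

0.0001


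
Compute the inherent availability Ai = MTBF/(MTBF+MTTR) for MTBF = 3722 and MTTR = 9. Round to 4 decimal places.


MTBF = 3722
MTTR = 9
MTBF + MTTR = 3731
Ai = 3722 / 3731
Ai = 0.9976

0.9976


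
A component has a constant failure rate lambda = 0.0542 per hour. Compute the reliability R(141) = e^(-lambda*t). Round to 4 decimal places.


lambda = 0.0542
t = 141
lambda * t = 7.6422
R(t) = e^(-7.6422)
R(t) = 0.0005

0.0005


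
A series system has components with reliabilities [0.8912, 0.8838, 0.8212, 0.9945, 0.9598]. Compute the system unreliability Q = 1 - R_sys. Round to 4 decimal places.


Components: [0.8912, 0.8838, 0.8212, 0.9945, 0.9598]
After component 1: product = 0.8912
After component 2: product = 0.7876
After component 3: product = 0.6468
After component 4: product = 0.6433
After component 5: product = 0.6174
R_sys = 0.6174
Q = 1 - 0.6174 = 0.3826

0.3826


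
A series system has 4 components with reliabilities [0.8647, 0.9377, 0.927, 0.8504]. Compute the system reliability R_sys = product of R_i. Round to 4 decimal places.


Components: [0.8647, 0.9377, 0.927, 0.8504]
After component 1 (R=0.8647): product = 0.8647
After component 2 (R=0.9377): product = 0.8108
After component 3 (R=0.927): product = 0.7516
After component 4 (R=0.8504): product = 0.6392
R_sys = 0.6392

0.6392


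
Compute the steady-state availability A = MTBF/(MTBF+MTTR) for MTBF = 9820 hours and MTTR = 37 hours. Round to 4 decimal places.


MTBF = 9820
MTTR = 37
MTBF + MTTR = 9857
A = 9820 / 9857
A = 0.9962

0.9962


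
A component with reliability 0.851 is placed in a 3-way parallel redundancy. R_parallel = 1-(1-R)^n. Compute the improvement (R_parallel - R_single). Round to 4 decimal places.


R_single = 0.851, n = 3
1 - R_single = 0.149
(1 - R_single)^n = 0.149^3 = 0.0033
R_parallel = 1 - 0.0033 = 0.9967
Improvement = 0.9967 - 0.851
Improvement = 0.1457

0.1457


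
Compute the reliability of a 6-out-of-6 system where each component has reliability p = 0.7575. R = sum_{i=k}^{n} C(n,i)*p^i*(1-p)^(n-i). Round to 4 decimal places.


k = 6, n = 6, p = 0.7575
i=6: C(6,6)=1 * 0.7575^6 * 0.2425^0 = 0.1889
R = sum of terms = 0.1889

0.1889


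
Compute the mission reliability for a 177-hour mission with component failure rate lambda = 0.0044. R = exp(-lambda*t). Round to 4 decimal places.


lambda = 0.0044
mission_time = 177
lambda * t = 0.0044 * 177 = 0.7788
R = exp(-0.7788)
R = 0.459

0.459


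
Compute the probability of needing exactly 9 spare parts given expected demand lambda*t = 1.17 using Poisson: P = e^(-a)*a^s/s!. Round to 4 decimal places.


a = 1.17, s = 9
e^(-a) = e^(-1.17) = 0.3104
a^s = 1.17^9 = 4.1084
s! = 362880
P = 0.3104 * 4.1084 / 362880
P = 0.0

0.0


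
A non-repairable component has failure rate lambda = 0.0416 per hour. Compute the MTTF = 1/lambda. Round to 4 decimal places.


lambda = 0.0416
MTTF = 1 / 0.0416
MTTF = 24.0385

24.0385


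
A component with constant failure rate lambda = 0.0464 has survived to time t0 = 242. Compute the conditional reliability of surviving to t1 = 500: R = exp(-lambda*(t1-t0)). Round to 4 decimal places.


lambda = 0.0464
t0 = 242, t1 = 500
t1 - t0 = 258
lambda * (t1-t0) = 0.0464 * 258 = 11.9712
R = exp(-11.9712)
R = 0.0

0.0


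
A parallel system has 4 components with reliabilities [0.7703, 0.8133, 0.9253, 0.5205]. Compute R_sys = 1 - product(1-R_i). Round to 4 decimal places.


Components: [0.7703, 0.8133, 0.9253, 0.5205]
(1 - 0.7703) = 0.2297, running product = 0.2297
(1 - 0.8133) = 0.1867, running product = 0.0429
(1 - 0.9253) = 0.0747, running product = 0.0032
(1 - 0.5205) = 0.4795, running product = 0.0015
Product of (1-R_i) = 0.0015
R_sys = 1 - 0.0015 = 0.9985

0.9985


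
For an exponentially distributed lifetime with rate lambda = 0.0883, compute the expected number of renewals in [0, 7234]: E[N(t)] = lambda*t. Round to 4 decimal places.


lambda = 0.0883
t = 7234
E[N(t)] = lambda * t
E[N(t)] = 0.0883 * 7234
E[N(t)] = 638.7622

638.7622


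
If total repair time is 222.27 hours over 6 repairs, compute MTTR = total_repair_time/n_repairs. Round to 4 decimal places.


total_repair_time = 222.27
n_repairs = 6
MTTR = 222.27 / 6
MTTR = 37.045

37.045


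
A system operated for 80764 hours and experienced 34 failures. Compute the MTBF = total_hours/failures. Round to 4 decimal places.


total_hours = 80764
failures = 34
MTBF = 80764 / 34
MTBF = 2375.4118

2375.4118


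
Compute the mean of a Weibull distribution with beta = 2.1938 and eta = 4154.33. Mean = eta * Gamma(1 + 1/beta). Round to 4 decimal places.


beta = 2.1938, eta = 4154.33
1/beta = 0.4558
1 + 1/beta = 1.4558
Gamma(1.4558) = 0.8856
Mean = 4154.33 * 0.8856
Mean = 3679.148

3679.148


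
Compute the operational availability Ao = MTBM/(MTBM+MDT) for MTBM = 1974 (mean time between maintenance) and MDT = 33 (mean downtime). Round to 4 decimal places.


MTBM = 1974
MDT = 33
MTBM + MDT = 2007
Ao = 1974 / 2007
Ao = 0.9836

0.9836


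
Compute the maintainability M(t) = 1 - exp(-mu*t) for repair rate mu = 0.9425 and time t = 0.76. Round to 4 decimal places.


mu = 0.9425, t = 0.76
mu * t = 0.9425 * 0.76 = 0.7163
exp(-0.7163) = 0.4886
M(t) = 1 - 0.4886
M(t) = 0.5114

0.5114


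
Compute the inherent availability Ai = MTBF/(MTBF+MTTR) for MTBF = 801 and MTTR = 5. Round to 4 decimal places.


MTBF = 801
MTTR = 5
MTBF + MTTR = 806
Ai = 801 / 806
Ai = 0.9938

0.9938


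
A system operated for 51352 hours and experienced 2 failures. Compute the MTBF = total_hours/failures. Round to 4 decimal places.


total_hours = 51352
failures = 2
MTBF = 51352 / 2
MTBF = 25676.0

25676.0


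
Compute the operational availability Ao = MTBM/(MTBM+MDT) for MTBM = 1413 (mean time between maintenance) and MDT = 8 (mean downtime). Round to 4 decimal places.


MTBM = 1413
MDT = 8
MTBM + MDT = 1421
Ao = 1413 / 1421
Ao = 0.9944

0.9944


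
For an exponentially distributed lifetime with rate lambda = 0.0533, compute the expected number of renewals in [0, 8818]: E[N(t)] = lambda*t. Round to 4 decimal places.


lambda = 0.0533
t = 8818
E[N(t)] = lambda * t
E[N(t)] = 0.0533 * 8818
E[N(t)] = 469.9994

469.9994


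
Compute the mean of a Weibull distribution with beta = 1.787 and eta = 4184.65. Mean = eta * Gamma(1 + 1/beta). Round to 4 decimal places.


beta = 1.787, eta = 4184.65
1/beta = 0.5596
1 + 1/beta = 1.5596
Gamma(1.5596) = 0.8896
Mean = 4184.65 * 0.8896
Mean = 3722.6922

3722.6922


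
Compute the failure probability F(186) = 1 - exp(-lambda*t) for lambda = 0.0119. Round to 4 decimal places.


lambda = 0.0119, t = 186
lambda * t = 2.2134
exp(-2.2134) = 0.1093
F(t) = 1 - 0.1093
F(t) = 0.8907

0.8907


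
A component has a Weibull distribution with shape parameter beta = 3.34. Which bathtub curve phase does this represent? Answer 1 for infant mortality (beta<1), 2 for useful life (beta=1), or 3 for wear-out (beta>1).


beta = 3.34
Compare beta to 1:
beta < 1 => infant mortality (phase 1)
beta = 1 => useful life (phase 2)
beta > 1 => wear-out (phase 3)
Since beta = 3.34, this is wear-out (increasing failure rate)
Phase = 3

3


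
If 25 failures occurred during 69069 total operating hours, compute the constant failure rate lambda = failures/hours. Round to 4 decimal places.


failures = 25
total_hours = 69069
lambda = 25 / 69069
lambda = 0.0004

0.0004


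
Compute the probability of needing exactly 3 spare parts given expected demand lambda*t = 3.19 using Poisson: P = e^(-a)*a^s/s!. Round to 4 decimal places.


a = 3.19, s = 3
e^(-a) = e^(-3.19) = 0.0412
a^s = 3.19^3 = 32.4618
s! = 6
P = 0.0412 * 32.4618 / 6
P = 0.2228

0.2228


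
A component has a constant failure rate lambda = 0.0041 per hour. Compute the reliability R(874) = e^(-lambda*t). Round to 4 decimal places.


lambda = 0.0041
t = 874
lambda * t = 3.5834
R(t) = e^(-3.5834)
R(t) = 0.0278

0.0278


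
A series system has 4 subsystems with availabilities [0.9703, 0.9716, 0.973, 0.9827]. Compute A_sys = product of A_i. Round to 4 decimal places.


Subsystems: [0.9703, 0.9716, 0.973, 0.9827]
After subsystem 1 (A=0.9703): product = 0.9703
After subsystem 2 (A=0.9716): product = 0.9427
After subsystem 3 (A=0.973): product = 0.9173
After subsystem 4 (A=0.9827): product = 0.9014
A_sys = 0.9014

0.9014


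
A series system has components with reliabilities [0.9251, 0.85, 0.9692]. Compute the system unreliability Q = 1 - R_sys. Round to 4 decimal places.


Components: [0.9251, 0.85, 0.9692]
After component 1: product = 0.9251
After component 2: product = 0.7863
After component 3: product = 0.7621
R_sys = 0.7621
Q = 1 - 0.7621 = 0.2379

0.2379


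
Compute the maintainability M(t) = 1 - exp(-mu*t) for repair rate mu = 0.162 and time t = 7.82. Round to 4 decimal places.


mu = 0.162, t = 7.82
mu * t = 0.162 * 7.82 = 1.2668
exp(-1.2668) = 0.2817
M(t) = 1 - 0.2817
M(t) = 0.7183

0.7183


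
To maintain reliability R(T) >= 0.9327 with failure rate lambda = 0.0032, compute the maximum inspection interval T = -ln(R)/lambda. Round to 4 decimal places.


R_target = 0.9327
lambda = 0.0032
-ln(0.9327) = 0.0697
T = 0.0697 / 0.0032
T = 21.7724

21.7724


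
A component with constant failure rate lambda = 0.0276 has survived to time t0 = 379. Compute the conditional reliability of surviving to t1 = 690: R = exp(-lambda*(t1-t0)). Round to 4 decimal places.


lambda = 0.0276
t0 = 379, t1 = 690
t1 - t0 = 311
lambda * (t1-t0) = 0.0276 * 311 = 8.5836
R = exp(-8.5836)
R = 0.0002

0.0002


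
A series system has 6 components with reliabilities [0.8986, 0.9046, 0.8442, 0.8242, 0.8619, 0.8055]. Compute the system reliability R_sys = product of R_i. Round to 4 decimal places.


Components: [0.8986, 0.9046, 0.8442, 0.8242, 0.8619, 0.8055]
After component 1 (R=0.8986): product = 0.8986
After component 2 (R=0.9046): product = 0.8129
After component 3 (R=0.8442): product = 0.6862
After component 4 (R=0.8242): product = 0.5656
After component 5 (R=0.8619): product = 0.4875
After component 6 (R=0.8055): product = 0.3927
R_sys = 0.3927

0.3927


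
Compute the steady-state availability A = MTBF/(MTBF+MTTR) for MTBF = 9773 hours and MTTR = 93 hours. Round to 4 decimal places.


MTBF = 9773
MTTR = 93
MTBF + MTTR = 9866
A = 9773 / 9866
A = 0.9906

0.9906


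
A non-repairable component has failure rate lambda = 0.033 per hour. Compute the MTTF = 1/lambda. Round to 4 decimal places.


lambda = 0.033
MTTF = 1 / 0.033
MTTF = 30.303

30.303


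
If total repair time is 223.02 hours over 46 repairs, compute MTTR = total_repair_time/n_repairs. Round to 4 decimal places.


total_repair_time = 223.02
n_repairs = 46
MTTR = 223.02 / 46
MTTR = 4.8483

4.8483


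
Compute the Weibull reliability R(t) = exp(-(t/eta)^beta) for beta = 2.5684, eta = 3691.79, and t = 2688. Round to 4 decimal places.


beta = 2.5684, eta = 3691.79, t = 2688
t/eta = 2688 / 3691.79 = 0.7281
(t/eta)^beta = 0.7281^2.5684 = 0.4426
R(t) = exp(-0.4426)
R(t) = 0.6423

0.6423


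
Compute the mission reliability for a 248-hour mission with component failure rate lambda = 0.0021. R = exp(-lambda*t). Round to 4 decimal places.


lambda = 0.0021
mission_time = 248
lambda * t = 0.0021 * 248 = 0.5208
R = exp(-0.5208)
R = 0.594

0.594


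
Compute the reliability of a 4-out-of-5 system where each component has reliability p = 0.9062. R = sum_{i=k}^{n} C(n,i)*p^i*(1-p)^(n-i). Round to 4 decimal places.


k = 4, n = 5, p = 0.9062
i=4: C(5,4)=5 * 0.9062^4 * 0.0938^1 = 0.3163
i=5: C(5,5)=1 * 0.9062^5 * 0.0938^0 = 0.6111
R = sum of terms = 0.9274

0.9274


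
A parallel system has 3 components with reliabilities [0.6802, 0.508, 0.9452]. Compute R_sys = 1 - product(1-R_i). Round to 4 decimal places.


Components: [0.6802, 0.508, 0.9452]
(1 - 0.6802) = 0.3198, running product = 0.3198
(1 - 0.508) = 0.492, running product = 0.1573
(1 - 0.9452) = 0.0548, running product = 0.0086
Product of (1-R_i) = 0.0086
R_sys = 1 - 0.0086 = 0.9914

0.9914


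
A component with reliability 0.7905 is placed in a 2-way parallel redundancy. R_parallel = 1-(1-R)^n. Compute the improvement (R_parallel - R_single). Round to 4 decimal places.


R_single = 0.7905, n = 2
1 - R_single = 0.2095
(1 - R_single)^n = 0.2095^2 = 0.0439
R_parallel = 1 - 0.0439 = 0.9561
Improvement = 0.9561 - 0.7905
Improvement = 0.1656

0.1656


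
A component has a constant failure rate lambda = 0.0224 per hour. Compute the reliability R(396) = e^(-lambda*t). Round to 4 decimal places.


lambda = 0.0224
t = 396
lambda * t = 8.8704
R(t) = e^(-8.8704)
R(t) = 0.0001

0.0001


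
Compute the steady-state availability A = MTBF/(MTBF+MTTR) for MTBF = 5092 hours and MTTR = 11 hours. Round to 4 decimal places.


MTBF = 5092
MTTR = 11
MTBF + MTTR = 5103
A = 5092 / 5103
A = 0.9978

0.9978


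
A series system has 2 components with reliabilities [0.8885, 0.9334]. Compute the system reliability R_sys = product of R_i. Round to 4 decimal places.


Components: [0.8885, 0.9334]
After component 1 (R=0.8885): product = 0.8885
After component 2 (R=0.9334): product = 0.8293
R_sys = 0.8293

0.8293


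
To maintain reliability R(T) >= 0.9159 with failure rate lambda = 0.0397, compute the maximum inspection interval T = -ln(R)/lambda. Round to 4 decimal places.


R_target = 0.9159
lambda = 0.0397
-ln(0.9159) = 0.0878
T = 0.0878 / 0.0397
T = 2.2128

2.2128


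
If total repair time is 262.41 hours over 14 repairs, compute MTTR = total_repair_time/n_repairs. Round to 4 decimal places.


total_repair_time = 262.41
n_repairs = 14
MTTR = 262.41 / 14
MTTR = 18.7436

18.7436


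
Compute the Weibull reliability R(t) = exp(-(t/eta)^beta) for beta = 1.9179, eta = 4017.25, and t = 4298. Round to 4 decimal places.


beta = 1.9179, eta = 4017.25, t = 4298
t/eta = 4298 / 4017.25 = 1.0699
(t/eta)^beta = 1.0699^1.9179 = 1.1383
R(t) = exp(-1.1383)
R(t) = 0.3204

0.3204


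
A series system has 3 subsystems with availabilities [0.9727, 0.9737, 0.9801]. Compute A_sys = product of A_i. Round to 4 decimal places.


Subsystems: [0.9727, 0.9737, 0.9801]
After subsystem 1 (A=0.9727): product = 0.9727
After subsystem 2 (A=0.9737): product = 0.9471
After subsystem 3 (A=0.9801): product = 0.9283
A_sys = 0.9283

0.9283


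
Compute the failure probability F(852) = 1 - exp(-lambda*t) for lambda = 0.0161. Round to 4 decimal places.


lambda = 0.0161, t = 852
lambda * t = 13.7172
exp(-13.7172) = 0.0
F(t) = 1 - 0.0
F(t) = 1.0

1.0


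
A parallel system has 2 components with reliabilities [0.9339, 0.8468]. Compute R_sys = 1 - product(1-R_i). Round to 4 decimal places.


Components: [0.9339, 0.8468]
(1 - 0.9339) = 0.0661, running product = 0.0661
(1 - 0.8468) = 0.1532, running product = 0.0101
Product of (1-R_i) = 0.0101
R_sys = 1 - 0.0101 = 0.9899

0.9899


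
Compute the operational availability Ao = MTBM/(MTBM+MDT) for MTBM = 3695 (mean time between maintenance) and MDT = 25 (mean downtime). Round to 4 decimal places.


MTBM = 3695
MDT = 25
MTBM + MDT = 3720
Ao = 3695 / 3720
Ao = 0.9933

0.9933


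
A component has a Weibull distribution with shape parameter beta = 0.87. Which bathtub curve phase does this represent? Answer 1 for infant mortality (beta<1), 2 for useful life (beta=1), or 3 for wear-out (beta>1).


beta = 0.87
Compare beta to 1:
beta < 1 => infant mortality (phase 1)
beta = 1 => useful life (phase 2)
beta > 1 => wear-out (phase 3)
Since beta = 0.87, this is infant mortality (decreasing failure rate)
Phase = 1

1


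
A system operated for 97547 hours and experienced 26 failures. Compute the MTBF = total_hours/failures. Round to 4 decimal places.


total_hours = 97547
failures = 26
MTBF = 97547 / 26
MTBF = 3751.8077

3751.8077


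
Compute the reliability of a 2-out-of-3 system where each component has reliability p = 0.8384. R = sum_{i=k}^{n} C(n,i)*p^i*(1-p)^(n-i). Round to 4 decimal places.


k = 2, n = 3, p = 0.8384
i=2: C(3,2)=3 * 0.8384^2 * 0.1616^1 = 0.3408
i=3: C(3,3)=1 * 0.8384^3 * 0.1616^0 = 0.5893
R = sum of terms = 0.9301

0.9301


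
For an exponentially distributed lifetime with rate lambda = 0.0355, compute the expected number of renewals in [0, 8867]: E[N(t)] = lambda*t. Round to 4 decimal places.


lambda = 0.0355
t = 8867
E[N(t)] = lambda * t
E[N(t)] = 0.0355 * 8867
E[N(t)] = 314.7785

314.7785


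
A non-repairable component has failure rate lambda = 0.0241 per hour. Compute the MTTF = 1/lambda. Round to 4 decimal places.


lambda = 0.0241
MTTF = 1 / 0.0241
MTTF = 41.4938

41.4938


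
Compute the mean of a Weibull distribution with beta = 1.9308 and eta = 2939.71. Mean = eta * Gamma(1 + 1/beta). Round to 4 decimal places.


beta = 1.9308, eta = 2939.71
1/beta = 0.5179
1 + 1/beta = 1.5179
Gamma(1.5179) = 0.8869
Mean = 2939.71 * 0.8869
Mean = 2607.3436

2607.3436


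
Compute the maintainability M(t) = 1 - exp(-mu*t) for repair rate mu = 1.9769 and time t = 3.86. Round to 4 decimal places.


mu = 1.9769, t = 3.86
mu * t = 1.9769 * 3.86 = 7.6308
exp(-7.6308) = 0.0005
M(t) = 1 - 0.0005
M(t) = 0.9995

0.9995


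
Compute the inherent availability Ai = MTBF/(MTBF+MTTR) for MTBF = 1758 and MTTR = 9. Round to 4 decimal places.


MTBF = 1758
MTTR = 9
MTBF + MTTR = 1767
Ai = 1758 / 1767
Ai = 0.9949

0.9949


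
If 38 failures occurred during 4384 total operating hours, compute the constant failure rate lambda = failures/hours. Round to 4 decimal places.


failures = 38
total_hours = 4384
lambda = 38 / 4384
lambda = 0.0087

0.0087


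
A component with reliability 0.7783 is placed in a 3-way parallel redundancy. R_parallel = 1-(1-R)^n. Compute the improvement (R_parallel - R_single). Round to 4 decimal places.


R_single = 0.7783, n = 3
1 - R_single = 0.2217
(1 - R_single)^n = 0.2217^3 = 0.0109
R_parallel = 1 - 0.0109 = 0.9891
Improvement = 0.9891 - 0.7783
Improvement = 0.2108

0.2108


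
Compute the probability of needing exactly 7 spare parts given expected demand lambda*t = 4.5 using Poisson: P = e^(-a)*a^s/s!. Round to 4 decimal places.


a = 4.5, s = 7
e^(-a) = e^(-4.5) = 0.0111
a^s = 4.5^7 = 37366.9453
s! = 5040
P = 0.0111 * 37366.9453 / 5040
P = 0.0824

0.0824


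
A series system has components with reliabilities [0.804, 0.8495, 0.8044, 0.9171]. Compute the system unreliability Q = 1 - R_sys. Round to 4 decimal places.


Components: [0.804, 0.8495, 0.8044, 0.9171]
After component 1: product = 0.804
After component 2: product = 0.683
After component 3: product = 0.5494
After component 4: product = 0.5039
R_sys = 0.5039
Q = 1 - 0.5039 = 0.4961

0.4961


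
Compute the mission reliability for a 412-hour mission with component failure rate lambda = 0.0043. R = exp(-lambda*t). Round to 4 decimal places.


lambda = 0.0043
mission_time = 412
lambda * t = 0.0043 * 412 = 1.7716
R = exp(-1.7716)
R = 0.1701

0.1701


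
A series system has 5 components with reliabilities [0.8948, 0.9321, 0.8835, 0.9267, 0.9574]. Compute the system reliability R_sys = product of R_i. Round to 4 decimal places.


Components: [0.8948, 0.9321, 0.8835, 0.9267, 0.9574]
After component 1 (R=0.8948): product = 0.8948
After component 2 (R=0.9321): product = 0.834
After component 3 (R=0.8835): product = 0.7369
After component 4 (R=0.9267): product = 0.6829
After component 5 (R=0.9574): product = 0.6538
R_sys = 0.6538

0.6538


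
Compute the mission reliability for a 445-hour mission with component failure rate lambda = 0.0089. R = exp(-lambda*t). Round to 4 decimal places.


lambda = 0.0089
mission_time = 445
lambda * t = 0.0089 * 445 = 3.9605
R = exp(-3.9605)
R = 0.0191

0.0191


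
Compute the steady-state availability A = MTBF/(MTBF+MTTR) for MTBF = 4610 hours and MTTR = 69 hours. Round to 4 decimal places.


MTBF = 4610
MTTR = 69
MTBF + MTTR = 4679
A = 4610 / 4679
A = 0.9853

0.9853


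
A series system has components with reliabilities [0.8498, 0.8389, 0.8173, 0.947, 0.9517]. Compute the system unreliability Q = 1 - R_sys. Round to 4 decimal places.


Components: [0.8498, 0.8389, 0.8173, 0.947, 0.9517]
After component 1: product = 0.8498
After component 2: product = 0.7129
After component 3: product = 0.5827
After component 4: product = 0.5518
After component 5: product = 0.5251
R_sys = 0.5251
Q = 1 - 0.5251 = 0.4749

0.4749


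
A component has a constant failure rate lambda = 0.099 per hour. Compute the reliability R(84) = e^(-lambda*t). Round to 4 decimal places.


lambda = 0.099
t = 84
lambda * t = 8.316
R(t) = e^(-8.316)
R(t) = 0.0002

0.0002


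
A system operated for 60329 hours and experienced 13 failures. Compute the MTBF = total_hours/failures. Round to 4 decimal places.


total_hours = 60329
failures = 13
MTBF = 60329 / 13
MTBF = 4640.6923

4640.6923


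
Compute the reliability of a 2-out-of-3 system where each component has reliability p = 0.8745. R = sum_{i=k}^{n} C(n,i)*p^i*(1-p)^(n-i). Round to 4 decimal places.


k = 2, n = 3, p = 0.8745
i=2: C(3,2)=3 * 0.8745^2 * 0.1255^1 = 0.2879
i=3: C(3,3)=1 * 0.8745^3 * 0.1255^0 = 0.6688
R = sum of terms = 0.9567

0.9567


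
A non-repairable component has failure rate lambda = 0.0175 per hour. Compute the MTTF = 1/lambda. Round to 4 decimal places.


lambda = 0.0175
MTTF = 1 / 0.0175
MTTF = 57.1429

57.1429


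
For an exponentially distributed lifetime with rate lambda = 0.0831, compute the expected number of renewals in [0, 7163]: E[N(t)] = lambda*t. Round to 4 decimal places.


lambda = 0.0831
t = 7163
E[N(t)] = lambda * t
E[N(t)] = 0.0831 * 7163
E[N(t)] = 595.2453

595.2453


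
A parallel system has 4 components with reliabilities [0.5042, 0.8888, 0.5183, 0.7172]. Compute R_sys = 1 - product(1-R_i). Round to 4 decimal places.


Components: [0.5042, 0.8888, 0.5183, 0.7172]
(1 - 0.5042) = 0.4958, running product = 0.4958
(1 - 0.8888) = 0.1112, running product = 0.0551
(1 - 0.5183) = 0.4817, running product = 0.0266
(1 - 0.7172) = 0.2828, running product = 0.0075
Product of (1-R_i) = 0.0075
R_sys = 1 - 0.0075 = 0.9925

0.9925


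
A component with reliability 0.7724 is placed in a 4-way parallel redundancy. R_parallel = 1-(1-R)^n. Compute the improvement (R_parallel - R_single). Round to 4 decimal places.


R_single = 0.7724, n = 4
1 - R_single = 0.2276
(1 - R_single)^n = 0.2276^4 = 0.0027
R_parallel = 1 - 0.0027 = 0.9973
Improvement = 0.9973 - 0.7724
Improvement = 0.2249

0.2249


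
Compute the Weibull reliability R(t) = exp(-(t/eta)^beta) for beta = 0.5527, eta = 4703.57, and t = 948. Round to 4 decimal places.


beta = 0.5527, eta = 4703.57, t = 948
t/eta = 948 / 4703.57 = 0.2015
(t/eta)^beta = 0.2015^0.5527 = 0.4126
R(t) = exp(-0.4126)
R(t) = 0.6619

0.6619


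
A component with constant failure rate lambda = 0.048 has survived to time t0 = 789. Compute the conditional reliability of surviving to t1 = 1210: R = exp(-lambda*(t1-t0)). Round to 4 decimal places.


lambda = 0.048
t0 = 789, t1 = 1210
t1 - t0 = 421
lambda * (t1-t0) = 0.048 * 421 = 20.208
R = exp(-20.208)
R = 0.0

0.0


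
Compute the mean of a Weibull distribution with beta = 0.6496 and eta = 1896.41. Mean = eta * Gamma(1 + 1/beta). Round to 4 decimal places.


beta = 0.6496, eta = 1896.41
1/beta = 1.5394
1 + 1/beta = 2.5394
Gamma(2.5394) = 1.3672
Mean = 1896.41 * 1.3672
Mean = 2592.7899

2592.7899


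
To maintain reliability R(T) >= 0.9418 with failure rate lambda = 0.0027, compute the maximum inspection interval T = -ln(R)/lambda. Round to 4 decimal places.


R_target = 0.9418
lambda = 0.0027
-ln(0.9418) = 0.06
T = 0.06 / 0.0027
T = 22.2083

22.2083


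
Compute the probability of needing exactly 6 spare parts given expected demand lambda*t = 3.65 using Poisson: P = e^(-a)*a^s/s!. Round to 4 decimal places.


a = 3.65, s = 6
e^(-a) = e^(-3.65) = 0.026
a^s = 3.65^6 = 2364.5973
s! = 720
P = 0.026 * 2364.5973 / 720
P = 0.0854

0.0854


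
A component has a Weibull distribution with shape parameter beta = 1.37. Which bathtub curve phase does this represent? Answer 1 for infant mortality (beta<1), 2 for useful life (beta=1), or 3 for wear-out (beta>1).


beta = 1.37
Compare beta to 1:
beta < 1 => infant mortality (phase 1)
beta = 1 => useful life (phase 2)
beta > 1 => wear-out (phase 3)
Since beta = 1.37, this is wear-out (increasing failure rate)
Phase = 3

3


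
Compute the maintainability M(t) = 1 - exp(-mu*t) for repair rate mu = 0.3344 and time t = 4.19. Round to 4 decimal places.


mu = 0.3344, t = 4.19
mu * t = 0.3344 * 4.19 = 1.4011
exp(-1.4011) = 0.2463
M(t) = 1 - 0.2463
M(t) = 0.7537

0.7537


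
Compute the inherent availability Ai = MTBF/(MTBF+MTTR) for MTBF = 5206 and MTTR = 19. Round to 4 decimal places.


MTBF = 5206
MTTR = 19
MTBF + MTTR = 5225
Ai = 5206 / 5225
Ai = 0.9964

0.9964


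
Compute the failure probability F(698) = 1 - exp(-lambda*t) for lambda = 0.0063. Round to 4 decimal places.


lambda = 0.0063, t = 698
lambda * t = 4.3974
exp(-4.3974) = 0.0123
F(t) = 1 - 0.0123
F(t) = 0.9877

0.9877


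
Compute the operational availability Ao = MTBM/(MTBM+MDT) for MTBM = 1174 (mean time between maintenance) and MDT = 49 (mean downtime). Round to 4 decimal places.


MTBM = 1174
MDT = 49
MTBM + MDT = 1223
Ao = 1174 / 1223
Ao = 0.9599

0.9599


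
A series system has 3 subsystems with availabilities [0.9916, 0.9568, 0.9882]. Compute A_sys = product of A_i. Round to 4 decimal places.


Subsystems: [0.9916, 0.9568, 0.9882]
After subsystem 1 (A=0.9916): product = 0.9916
After subsystem 2 (A=0.9568): product = 0.9488
After subsystem 3 (A=0.9882): product = 0.9376
A_sys = 0.9376

0.9376


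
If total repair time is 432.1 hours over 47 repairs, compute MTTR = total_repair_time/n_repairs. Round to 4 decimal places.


total_repair_time = 432.1
n_repairs = 47
MTTR = 432.1 / 47
MTTR = 9.1936

9.1936


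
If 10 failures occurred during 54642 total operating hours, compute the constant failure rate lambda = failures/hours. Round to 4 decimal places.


failures = 10
total_hours = 54642
lambda = 10 / 54642
lambda = 0.0002

0.0002


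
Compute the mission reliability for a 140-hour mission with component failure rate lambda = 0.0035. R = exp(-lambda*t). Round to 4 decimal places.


lambda = 0.0035
mission_time = 140
lambda * t = 0.0035 * 140 = 0.49
R = exp(-0.49)
R = 0.6126

0.6126


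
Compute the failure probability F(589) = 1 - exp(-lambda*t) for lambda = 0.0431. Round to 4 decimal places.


lambda = 0.0431, t = 589
lambda * t = 25.3859
exp(-25.3859) = 0.0
F(t) = 1 - 0.0
F(t) = 1.0

1.0


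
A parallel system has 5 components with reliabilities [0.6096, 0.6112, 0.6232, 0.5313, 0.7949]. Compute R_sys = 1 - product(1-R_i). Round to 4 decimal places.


Components: [0.6096, 0.6112, 0.6232, 0.5313, 0.7949]
(1 - 0.6096) = 0.3904, running product = 0.3904
(1 - 0.6112) = 0.3888, running product = 0.1518
(1 - 0.6232) = 0.3768, running product = 0.0572
(1 - 0.5313) = 0.4687, running product = 0.0268
(1 - 0.7949) = 0.2051, running product = 0.0055
Product of (1-R_i) = 0.0055
R_sys = 1 - 0.0055 = 0.9945

0.9945


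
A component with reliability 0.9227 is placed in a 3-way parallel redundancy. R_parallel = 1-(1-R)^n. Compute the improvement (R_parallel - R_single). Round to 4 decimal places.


R_single = 0.9227, n = 3
1 - R_single = 0.0773
(1 - R_single)^n = 0.0773^3 = 0.0005
R_parallel = 1 - 0.0005 = 0.9995
Improvement = 0.9995 - 0.9227
Improvement = 0.0768

0.0768


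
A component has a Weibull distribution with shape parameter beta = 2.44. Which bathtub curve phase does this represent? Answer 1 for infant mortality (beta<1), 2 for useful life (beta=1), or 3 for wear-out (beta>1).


beta = 2.44
Compare beta to 1:
beta < 1 => infant mortality (phase 1)
beta = 1 => useful life (phase 2)
beta > 1 => wear-out (phase 3)
Since beta = 2.44, this is wear-out (increasing failure rate)
Phase = 3

3


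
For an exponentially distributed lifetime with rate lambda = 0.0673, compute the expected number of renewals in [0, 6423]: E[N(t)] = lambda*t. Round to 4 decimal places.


lambda = 0.0673
t = 6423
E[N(t)] = lambda * t
E[N(t)] = 0.0673 * 6423
E[N(t)] = 432.2679

432.2679


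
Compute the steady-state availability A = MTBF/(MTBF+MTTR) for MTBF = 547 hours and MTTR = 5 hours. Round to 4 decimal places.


MTBF = 547
MTTR = 5
MTBF + MTTR = 552
A = 547 / 552
A = 0.9909

0.9909


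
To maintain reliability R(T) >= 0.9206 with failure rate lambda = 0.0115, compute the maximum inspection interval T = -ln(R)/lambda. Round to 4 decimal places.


R_target = 0.9206
lambda = 0.0115
-ln(0.9206) = 0.0827
T = 0.0827 / 0.0115
T = 7.1939

7.1939


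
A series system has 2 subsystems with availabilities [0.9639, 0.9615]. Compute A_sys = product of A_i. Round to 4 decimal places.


Subsystems: [0.9639, 0.9615]
After subsystem 1 (A=0.9639): product = 0.9639
After subsystem 2 (A=0.9615): product = 0.9268
A_sys = 0.9268

0.9268


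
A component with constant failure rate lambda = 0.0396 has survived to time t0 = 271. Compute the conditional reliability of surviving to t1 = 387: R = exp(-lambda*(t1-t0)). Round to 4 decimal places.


lambda = 0.0396
t0 = 271, t1 = 387
t1 - t0 = 116
lambda * (t1-t0) = 0.0396 * 116 = 4.5936
R = exp(-4.5936)
R = 0.0101

0.0101


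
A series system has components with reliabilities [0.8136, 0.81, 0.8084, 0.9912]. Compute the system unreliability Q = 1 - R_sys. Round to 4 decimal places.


Components: [0.8136, 0.81, 0.8084, 0.9912]
After component 1: product = 0.8136
After component 2: product = 0.659
After component 3: product = 0.5327
After component 4: product = 0.5281
R_sys = 0.5281
Q = 1 - 0.5281 = 0.4719

0.4719


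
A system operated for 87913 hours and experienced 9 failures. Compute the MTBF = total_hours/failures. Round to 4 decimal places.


total_hours = 87913
failures = 9
MTBF = 87913 / 9
MTBF = 9768.1111

9768.1111


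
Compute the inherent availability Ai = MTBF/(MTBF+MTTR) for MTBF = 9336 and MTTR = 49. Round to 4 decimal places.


MTBF = 9336
MTTR = 49
MTBF + MTTR = 9385
Ai = 9336 / 9385
Ai = 0.9948

0.9948


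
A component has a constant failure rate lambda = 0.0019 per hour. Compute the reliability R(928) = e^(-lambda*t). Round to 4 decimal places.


lambda = 0.0019
t = 928
lambda * t = 1.7632
R(t) = e^(-1.7632)
R(t) = 0.1715

0.1715


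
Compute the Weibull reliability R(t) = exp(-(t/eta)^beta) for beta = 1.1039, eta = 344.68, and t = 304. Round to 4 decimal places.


beta = 1.1039, eta = 344.68, t = 304
t/eta = 304 / 344.68 = 0.882
(t/eta)^beta = 0.882^1.1039 = 0.8705
R(t) = exp(-0.8705)
R(t) = 0.4187

0.4187


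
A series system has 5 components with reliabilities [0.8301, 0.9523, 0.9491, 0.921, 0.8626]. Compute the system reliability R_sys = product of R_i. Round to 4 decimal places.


Components: [0.8301, 0.9523, 0.9491, 0.921, 0.8626]
After component 1 (R=0.8301): product = 0.8301
After component 2 (R=0.9523): product = 0.7905
After component 3 (R=0.9491): product = 0.7503
After component 4 (R=0.921): product = 0.691
After component 5 (R=0.8626): product = 0.5961
R_sys = 0.5961

0.5961


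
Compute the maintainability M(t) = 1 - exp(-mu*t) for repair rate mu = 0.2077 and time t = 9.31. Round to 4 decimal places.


mu = 0.2077, t = 9.31
mu * t = 0.2077 * 9.31 = 1.9337
exp(-1.9337) = 0.1446
M(t) = 1 - 0.1446
M(t) = 0.8554

0.8554


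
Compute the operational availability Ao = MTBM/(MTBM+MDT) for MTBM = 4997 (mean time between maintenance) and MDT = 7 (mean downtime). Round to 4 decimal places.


MTBM = 4997
MDT = 7
MTBM + MDT = 5004
Ao = 4997 / 5004
Ao = 0.9986

0.9986


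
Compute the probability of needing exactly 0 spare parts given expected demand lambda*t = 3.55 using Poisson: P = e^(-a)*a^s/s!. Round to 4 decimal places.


a = 3.55, s = 0
e^(-a) = e^(-3.55) = 0.0287
a^s = 3.55^0 = 1.0
s! = 1
P = 0.0287 * 1.0 / 1
P = 0.0287

0.0287


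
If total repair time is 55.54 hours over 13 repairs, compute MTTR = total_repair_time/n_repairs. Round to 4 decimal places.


total_repair_time = 55.54
n_repairs = 13
MTTR = 55.54 / 13
MTTR = 4.2723

4.2723


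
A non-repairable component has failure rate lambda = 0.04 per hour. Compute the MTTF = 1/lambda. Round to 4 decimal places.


lambda = 0.04
MTTF = 1 / 0.04
MTTF = 25.0

25.0


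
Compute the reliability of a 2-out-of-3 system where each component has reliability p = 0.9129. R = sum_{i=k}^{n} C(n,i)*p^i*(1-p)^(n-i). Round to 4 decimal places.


k = 2, n = 3, p = 0.9129
i=2: C(3,2)=3 * 0.9129^2 * 0.0871^1 = 0.2178
i=3: C(3,3)=1 * 0.9129^3 * 0.0871^0 = 0.7608
R = sum of terms = 0.9786

0.9786


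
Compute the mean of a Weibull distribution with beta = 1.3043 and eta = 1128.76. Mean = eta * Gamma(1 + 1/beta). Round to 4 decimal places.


beta = 1.3043, eta = 1128.76
1/beta = 0.7667
1 + 1/beta = 1.7667
Gamma(1.7667) = 0.923
Mean = 1128.76 * 0.923
Mean = 1041.8064

1041.8064


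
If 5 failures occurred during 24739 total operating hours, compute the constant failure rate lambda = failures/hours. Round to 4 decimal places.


failures = 5
total_hours = 24739
lambda = 5 / 24739
lambda = 0.0002

0.0002


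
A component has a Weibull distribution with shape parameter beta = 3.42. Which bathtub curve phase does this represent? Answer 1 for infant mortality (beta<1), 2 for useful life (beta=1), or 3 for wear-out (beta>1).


beta = 3.42
Compare beta to 1:
beta < 1 => infant mortality (phase 1)
beta = 1 => useful life (phase 2)
beta > 1 => wear-out (phase 3)
Since beta = 3.42, this is wear-out (increasing failure rate)
Phase = 3

3


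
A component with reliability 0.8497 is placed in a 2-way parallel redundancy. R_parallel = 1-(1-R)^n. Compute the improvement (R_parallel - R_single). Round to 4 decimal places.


R_single = 0.8497, n = 2
1 - R_single = 0.1503
(1 - R_single)^n = 0.1503^2 = 0.0226
R_parallel = 1 - 0.0226 = 0.9774
Improvement = 0.9774 - 0.8497
Improvement = 0.1277

0.1277


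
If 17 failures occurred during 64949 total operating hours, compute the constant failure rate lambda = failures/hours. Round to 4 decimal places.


failures = 17
total_hours = 64949
lambda = 17 / 64949
lambda = 0.0003

0.0003


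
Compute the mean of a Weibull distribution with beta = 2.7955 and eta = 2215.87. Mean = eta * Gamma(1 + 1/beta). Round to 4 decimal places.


beta = 2.7955, eta = 2215.87
1/beta = 0.3577
1 + 1/beta = 1.3577
Gamma(1.3577) = 0.8904
Mean = 2215.87 * 0.8904
Mean = 1973.0034

1973.0034
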